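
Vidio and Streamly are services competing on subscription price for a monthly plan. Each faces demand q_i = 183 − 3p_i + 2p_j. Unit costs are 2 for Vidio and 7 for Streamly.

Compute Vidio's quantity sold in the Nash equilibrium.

138.5625

Vidio's profit: π = (p_{Vidio} − 2)(183 − 3p_{Vidio} + 2p_{Streamly}).
∂π/∂p_{Vidio} = 189 − 6p_{Vidio} + 2p_{Streamly} = 0 ⇒ p_{Vidio} = 31.5 + (1/3)p_{Streamly}.
Similarly p_{Streamly} = 34 + (1/3)p_{Vidio}.
Plugging p_{Streamly} into Vidio's best response: p_{Vidio} = 31.5 + (1/3)(34 + (1/3)p_{Vidio}) ⇒ (8/9)p_{Vidio} = 257/6, so p_{Vidio} = 48.1875.
Then p_{Streamly} = 34 + (1/3)·48.1875 = 50.0625.
q_{Vidio} = 183 − 3·48.1875 + 2·50.0625 = 138.5625.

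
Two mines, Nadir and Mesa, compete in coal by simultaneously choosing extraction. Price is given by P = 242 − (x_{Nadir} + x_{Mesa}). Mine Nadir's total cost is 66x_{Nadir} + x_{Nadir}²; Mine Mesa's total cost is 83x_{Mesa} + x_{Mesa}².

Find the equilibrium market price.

Mine Nadir's profit: π = x_{Nadir}(242 − (x_{Nadir} + x_{Mesa})) − 66x_{Nadir} − x_{Nadir}².
∂π/∂x_{Nadir} = 176 − 4x_{Nadir} − x_{Mesa} = 0, so x_{Nadir} = 44 − 0.25x_{Mesa}.
By the same steps for Mesa: x_{Mesa} = 39.75 − 0.25x_{Nadir}.
Plugging x_{Mesa} into Nadir's best response: x_{Nadir} = 44 − 0.25(39.75 − 0.25x_{Nadir}) ⇒ 0.9375x_{Nadir} = 34.0625, so x_{Nadir} = 109/3.
Then x_{Mesa} = 39.75 − 0.25·(109/3) = 92/3.
Equilibrium price: P = 242 − 67 = 175.

175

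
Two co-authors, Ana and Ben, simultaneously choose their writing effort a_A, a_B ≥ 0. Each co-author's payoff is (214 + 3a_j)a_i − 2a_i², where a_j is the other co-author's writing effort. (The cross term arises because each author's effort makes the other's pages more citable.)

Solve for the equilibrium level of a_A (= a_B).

Ana's payoff is (214 + 3a_B)a_A − 2a_A².
∂π/∂a_A = 214 + 3a_B − 4a_A = 0, so a_A = 53.5 + 0.75a_B.
By symmetry a_B = a_A; substituting into the reaction function, 0.25a_A = 53.5 and a_A = 214.

214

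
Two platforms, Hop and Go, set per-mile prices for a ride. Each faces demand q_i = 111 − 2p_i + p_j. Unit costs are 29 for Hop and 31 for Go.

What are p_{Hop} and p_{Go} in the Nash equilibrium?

Hop's profit: π = (p_{Hop} − 29)(111 − 2p_{Hop} + p_{Go}).
∂π/∂p_{Hop} = 169 − 4p_{Hop} + p_{Go} = 0 ⇒ p_{Hop} = 42.25 + 0.25p_{Go}.
Similarly p_{Go} = 43.25 + 0.25p_{Hop}.
Solving the two reaction functions simultaneously: (1 − (0.25)(0.25))p_{Hop} = 42.25 + 0.25·43.25, so 0.9375p_{Hop} = 53.0625 and p_{Hop} = 56.6.
Then p_{Go} = 43.25 + 0.25·56.6 = 57.4.

56.6, 57.4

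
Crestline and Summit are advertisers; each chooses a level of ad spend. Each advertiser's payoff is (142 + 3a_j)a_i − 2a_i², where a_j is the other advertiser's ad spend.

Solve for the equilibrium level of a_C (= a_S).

142

Crestline's payoff is (142 + 3a_S)a_C − 2a_C².
∂π/∂a_C = 142 + 3a_S − 4a_C = 0, so a_C = 35.5 + 0.75a_S.
Setting a_C = a_S in the reaction function: a_C = 35.5 + 0.75a_C, so a_C = 35.5 / 0.25 = 142.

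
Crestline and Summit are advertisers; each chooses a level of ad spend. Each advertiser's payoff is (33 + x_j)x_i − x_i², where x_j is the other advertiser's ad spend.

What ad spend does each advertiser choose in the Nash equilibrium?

Crestline's payoff is (33 + x_S)x_C − x_C².
∂π/∂x_C = 33 + x_S − 2x_C = 0, so x_C = 16.5 + 0.5x_S.
By symmetry x_S = x_C; substituting into the reaction function, 0.5x_C = 16.5 and x_C = 33.

33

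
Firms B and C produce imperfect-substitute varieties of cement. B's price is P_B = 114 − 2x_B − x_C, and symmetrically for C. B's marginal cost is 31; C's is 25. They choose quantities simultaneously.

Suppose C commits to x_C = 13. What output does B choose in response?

17.5

Firm B's profit: π = x_B(114 − 2x_B − x_C) − 31x_B.
∂π/∂x_B = 83 − 4x_B − x_C = 0 ⇒ x_B = 20.75 − 0.25x_C.
At x_C = 13: x_B = 20.75 − 0.25·13 = 17.5.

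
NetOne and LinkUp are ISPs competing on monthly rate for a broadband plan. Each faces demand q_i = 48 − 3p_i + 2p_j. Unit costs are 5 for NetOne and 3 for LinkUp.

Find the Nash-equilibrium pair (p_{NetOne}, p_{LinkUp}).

15.375, 14.625

NetOne's profit: π = (p_{NetOne} − 5)(48 − 3p_{NetOne} + 2p_{LinkUp}).
∂π/∂p_{NetOne} = 63 − 6p_{NetOne} + 2p_{LinkUp} = 0 ⇒ p_{NetOne} = 10.5 + (1/3)p_{LinkUp}.
Similarly p_{LinkUp} = 9.5 + (1/3)p_{NetOne}.
Substituting the second reaction function into the first: p_{NetOne} = 10.5 + (1/3)(9.5 + (1/3)p_{NetOne}), which gives (8/9)p_{NetOne} = 41/3 ⇒ p_{NetOne} = 15.375.
Then p_{LinkUp} = 9.5 + (1/3)·15.375 = 14.625.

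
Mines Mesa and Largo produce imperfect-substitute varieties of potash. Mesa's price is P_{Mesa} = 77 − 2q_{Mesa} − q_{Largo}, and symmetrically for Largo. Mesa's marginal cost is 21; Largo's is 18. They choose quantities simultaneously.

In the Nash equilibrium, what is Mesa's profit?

242

Mine Mesa's profit: π = q_{Mesa}(77 − 2q_{Mesa} − q_{Largo}) − 21q_{Mesa}.
∂π/∂q_{Mesa} = 56 − 4q_{Mesa} − q_{Largo} = 0 ⇒ q_{Mesa} = 14 − 0.25q_{Largo}.
Similarly q_{Largo} = 14.75 − 0.25q_{Mesa}.
Solving the two reaction functions simultaneously: (1 − (−0.25)(−0.25))q_{Mesa} = 14 − 0.25·14.75, so 0.9375q_{Mesa} = 10.3125 and q_{Mesa} = 11.
Then q_{Largo} = 14.75 − 0.25·11 = 12.
P_{Mesa} = 77 − 2·11 − 12 = 43.
Profit = (43 − 21)·11 = 242.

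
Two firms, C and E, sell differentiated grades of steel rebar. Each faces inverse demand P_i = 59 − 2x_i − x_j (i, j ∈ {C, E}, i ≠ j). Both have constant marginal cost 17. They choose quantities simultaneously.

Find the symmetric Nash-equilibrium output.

8.4

Firm C's profit: π = x_C(59 − 2x_C − x_E) − 17x_C.
∂π/∂x_C = 42 − 4x_C − x_E = 0 ⇒ x_C = 10.5 − 0.25x_E.
Setting x_C = x_E in the reaction function: x_C = 10.5 − 0.25x_C, so x_C = 10.5 / 1.25 = 8.4.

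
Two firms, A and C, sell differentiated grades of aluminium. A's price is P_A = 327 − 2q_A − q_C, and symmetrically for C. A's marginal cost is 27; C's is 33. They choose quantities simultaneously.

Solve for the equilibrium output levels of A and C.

Firm A's profit: π = q_A(327 − 2q_A − q_C) − 27q_A.
∂π/∂q_A = 300 − 4q_A − q_C = 0 ⇒ q_A = 75 − 0.25q_C.
Similarly q_C = 73.5 − 0.25q_A.
Solving the two reaction functions simultaneously: (1 − (−0.25)(−0.25))q_A = 75 − 0.25·73.5, so 0.9375q_A = 56.625 and q_A = 60.4.
Then q_C = 73.5 − 0.25·60.4 = 58.4.

60.4, 58.4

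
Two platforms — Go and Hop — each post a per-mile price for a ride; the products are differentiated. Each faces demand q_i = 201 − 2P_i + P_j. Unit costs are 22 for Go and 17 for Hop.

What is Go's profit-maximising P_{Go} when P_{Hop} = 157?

100.5

Go's profit: π = (P_{Go} − 22)(201 − 2P_{Go} + P_{Hop}).
∂π/∂P_{Go} = 245 − 4P_{Go} + P_{Hop} = 0 ⇒ P_{Go} = 61.25 + 0.25P_{Hop}.
At P_{Hop} = 157: P_{Go} = 61.25 + 0.25·157 = 100.5.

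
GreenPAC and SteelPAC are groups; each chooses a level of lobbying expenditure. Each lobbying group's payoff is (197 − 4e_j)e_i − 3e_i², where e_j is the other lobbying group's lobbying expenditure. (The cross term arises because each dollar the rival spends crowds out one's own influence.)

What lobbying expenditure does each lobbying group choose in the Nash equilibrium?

GreenPAC's payoff is (197 − 4e_S)e_G − 3e_G².
∂π/∂e_G = 197 − 4e_S − 6e_G = 0, so e_G = 197/6 − (2/3)e_S.
The game is symmetric, so in equilibrium e_S = e_G: the reaction function gives (5/3)e_G = 197/6, hence e_G = 19.7.

19.7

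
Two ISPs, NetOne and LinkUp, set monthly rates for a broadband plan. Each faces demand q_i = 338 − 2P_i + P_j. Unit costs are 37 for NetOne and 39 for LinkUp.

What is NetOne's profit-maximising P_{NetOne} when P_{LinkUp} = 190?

NetOne's profit: π = (P_{NetOne} − 37)(338 − 2P_{NetOne} + P_{LinkUp}).
∂π/∂P_{NetOne} = 412 − 4P_{NetOne} + P_{LinkUp} = 0 ⇒ P_{NetOne} = 103 + 0.25P_{LinkUp}.
At P_{LinkUp} = 190: P_{NetOne} = 103 + 0.25·190 = 150.5.

150.5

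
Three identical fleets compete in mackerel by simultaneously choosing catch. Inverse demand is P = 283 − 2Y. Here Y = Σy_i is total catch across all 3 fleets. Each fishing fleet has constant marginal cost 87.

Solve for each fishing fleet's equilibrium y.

24.5

A representative fishing fleet's profit is π_i = y_i(283 − 2Y) − 87y_i, with Y = y_i + Σ_{j≠i} y_j.
First-order condition: 196 − 4y_i − 2Σ_{j≠i} y_j = 0.
With identical fishing fleets, set every y_j = y: then 196 − 4y − 4y = 0, i.e. y = 196/8 = 24.5.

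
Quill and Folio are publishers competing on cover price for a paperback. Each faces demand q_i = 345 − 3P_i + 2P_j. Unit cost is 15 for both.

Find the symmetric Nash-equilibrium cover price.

97.5

Quill's profit: π = (P_{Quill} − 15)(345 − 3P_{Quill} + 2P_{Folio}).
∂π/∂P_{Quill} = 390 − 6P_{Quill} + 2P_{Folio} = 0 ⇒ P_{Quill} = 65 + (1/3)P_{Folio}.
Setting P_{Quill} = P_{Folio} in the reaction function: P_{Quill} = 65 + (1/3)P_{Quill}, so P_{Quill} = 65 / (2/3) = 97.5.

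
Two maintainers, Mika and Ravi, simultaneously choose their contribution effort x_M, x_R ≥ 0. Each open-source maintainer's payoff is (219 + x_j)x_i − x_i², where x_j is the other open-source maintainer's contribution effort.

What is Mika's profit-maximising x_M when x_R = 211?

Mika's payoff is (219 + x_R)x_M − x_M².
∂π/∂x_M = 219 + x_R − 2x_M = 0, so x_M = 109.5 + 0.5x_R.
At x_R = 211: x_M = 109.5 + 0.5·211 = 215.

215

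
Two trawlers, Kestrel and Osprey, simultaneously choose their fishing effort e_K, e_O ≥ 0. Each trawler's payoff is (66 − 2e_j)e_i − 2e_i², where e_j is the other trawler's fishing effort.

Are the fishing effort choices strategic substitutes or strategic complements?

Kestrel's payoff is (66 − 2e_O)e_K − 2e_K².
∂π/∂e_K = 66 − 2e_O − 4e_K = 0, so e_K = 16.5 − 0.5e_O.
The best-response slope de_K/de_O = −0.5 < 0: the reaction function is downward-sloping, so the choices are strategic substitutes.

strategic substitutes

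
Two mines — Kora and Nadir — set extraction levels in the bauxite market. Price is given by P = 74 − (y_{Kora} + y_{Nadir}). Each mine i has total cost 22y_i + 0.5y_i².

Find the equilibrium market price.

Mine Kora's profit: π = y_{Kora}(74 − (y_{Kora} + y_{Nadir})) − 22y_{Kora} − 0.5y_{Kora}².
∂π/∂y_{Kora} = 52 − 3y_{Kora} − y_{Nadir} = 0, so y_{Kora} = 52/3 − (1/3)y_{Nadir}.
Setting y_{Kora} = y_{Nadir} in the reaction function: y_{Kora} = 52/3 − (1/3)y_{Kora}, so y_{Kora} = (52/3) / (4/3) = 13.
Equilibrium price: P = 74 − 26 = 48.

48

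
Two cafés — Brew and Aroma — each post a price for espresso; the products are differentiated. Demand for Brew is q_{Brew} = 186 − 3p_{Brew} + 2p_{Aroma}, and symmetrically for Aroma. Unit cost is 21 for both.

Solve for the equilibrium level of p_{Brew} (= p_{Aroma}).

Brew's profit: π = (p_{Brew} − 21)(186 − 3p_{Brew} + 2p_{Aroma}).
∂π/∂p_{Brew} = 249 − 6p_{Brew} + 2p_{Aroma} = 0 ⇒ p_{Brew} = 41.5 + (1/3)p_{Aroma}.
Setting p_{Brew} = p_{Aroma} in the reaction function: p_{Brew} = 41.5 + (1/3)p_{Brew}, so p_{Brew} = 41.5 / (2/3) = 62.25.

62.25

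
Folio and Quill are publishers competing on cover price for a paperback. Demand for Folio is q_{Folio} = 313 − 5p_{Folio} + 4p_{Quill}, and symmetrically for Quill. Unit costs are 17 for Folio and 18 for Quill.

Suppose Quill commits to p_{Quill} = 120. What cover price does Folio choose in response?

87.8

Folio's profit: π = (p_{Folio} − 17)(313 − 5p_{Folio} + 4p_{Quill}).
∂π/∂p_{Folio} = 398 − 10p_{Folio} + 4p_{Quill} = 0 ⇒ p_{Folio} = 39.8 + 0.4p_{Quill}.
At p_{Quill} = 120: p_{Folio} = 39.8 + 0.4·120 = 87.8.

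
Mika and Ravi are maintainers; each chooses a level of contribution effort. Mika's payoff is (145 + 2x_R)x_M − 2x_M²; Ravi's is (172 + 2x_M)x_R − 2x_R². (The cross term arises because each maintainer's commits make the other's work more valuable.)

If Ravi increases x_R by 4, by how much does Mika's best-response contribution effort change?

2

Expanding Mika's payoff: 145x_M + 2x_Rx_M − 2x_M².
∂π/∂x_M = 145 + 2x_R − 4x_M = 0, so x_M = 36.25 + 0.5x_R.
The reaction-function slope is 0.5, so a 4-unit rise in x_R moves x_M by 0.5 × 4 = 2. Mika's best response rises — the actions are strategic complements.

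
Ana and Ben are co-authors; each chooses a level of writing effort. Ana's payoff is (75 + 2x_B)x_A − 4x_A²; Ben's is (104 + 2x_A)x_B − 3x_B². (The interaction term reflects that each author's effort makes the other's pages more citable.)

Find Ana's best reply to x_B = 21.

14.625

Expanding Ana's payoff: 75x_A + 2x_Bx_A − 4x_A².
∂π/∂x_A = 75 + 2x_B − 8x_A = 0, so x_A = 9.375 + 0.25x_B.
At x_B = 21: x_A = 9.375 + 0.25·21 = 14.625.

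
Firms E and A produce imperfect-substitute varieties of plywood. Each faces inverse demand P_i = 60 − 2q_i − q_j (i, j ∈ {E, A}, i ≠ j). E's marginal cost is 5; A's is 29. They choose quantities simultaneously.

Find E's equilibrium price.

30.2

Firm E's profit: π = q_E(60 − 2q_E − q_A) − 5q_E.
∂π/∂q_E = 55 − 4q_E − q_A = 0 ⇒ q_E = 13.75 − 0.25q_A.
Similarly q_A = 7.75 − 0.25q_E.
Substituting the second reaction function into the first: q_E = 13.75 − 0.25(7.75 − 0.25q_E), which gives 0.9375q_E = 11.8125 ⇒ q_E = 12.6.
Then q_A = 7.75 − 0.25·12.6 = 4.6.
P_E = 60 − 2·12.6 − 4.6 = 30.2.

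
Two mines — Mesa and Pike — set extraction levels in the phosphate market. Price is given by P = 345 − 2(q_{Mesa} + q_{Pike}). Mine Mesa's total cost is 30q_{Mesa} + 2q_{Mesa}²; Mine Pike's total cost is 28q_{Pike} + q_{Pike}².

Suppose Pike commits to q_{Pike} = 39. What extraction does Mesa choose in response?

29.625

Mine Mesa's profit: π = q_{Mesa}(345 − 2(q_{Mesa} + q_{Pike})) − 30q_{Mesa} − 2q_{Mesa}².
∂π/∂q_{Mesa} = 315 − 8q_{Mesa} − 2q_{Pike} = 0, so q_{Mesa} = 39.375 − 0.25q_{Pike}.
At q_{Pike} = 39: q_{Mesa} = 39.375 − 0.25·39 = 29.625.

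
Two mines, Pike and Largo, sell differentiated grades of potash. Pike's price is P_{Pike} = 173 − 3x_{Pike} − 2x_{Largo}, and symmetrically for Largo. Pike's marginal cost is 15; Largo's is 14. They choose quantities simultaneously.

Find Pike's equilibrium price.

74.0625

Mine Pike's profit: π = x_{Pike}(173 − 3x_{Pike} − 2x_{Largo}) − 15x_{Pike}.
∂π/∂x_{Pike} = 158 − 6x_{Pike} − 2x_{Largo} = 0 ⇒ x_{Pike} = 79/3 − (1/3)x_{Largo}.
Similarly x_{Largo} = 26.5 − (1/3)x_{Pike}.
Solving the two reaction functions simultaneously: (1 − (−1/3)(−1/3))x_{Pike} = 79/3 − (1/3)·26.5, so (8/9)x_{Pike} = 17.5 and x_{Pike} = 19.6875.
Then x_{Largo} = 26.5 − (1/3)·19.6875 = 19.9375.
P_{Pike} = 173 − 3·19.6875 − 2·19.9375 = 74.0625.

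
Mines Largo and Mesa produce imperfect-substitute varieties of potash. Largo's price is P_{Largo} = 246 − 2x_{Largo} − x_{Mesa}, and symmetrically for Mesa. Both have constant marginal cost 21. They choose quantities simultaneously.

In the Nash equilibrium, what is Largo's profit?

Mine Largo's profit: π = x_{Largo}(246 − 2x_{Largo} − x_{Mesa}) − 21x_{Largo}.
∂π/∂x_{Largo} = 225 − 4x_{Largo} − x_{Mesa} = 0 ⇒ x_{Largo} = 56.25 − 0.25x_{Mesa}.
By symmetry x_{Mesa} = x_{Largo}; substituting into the reaction function, 1.25x_{Largo} = 56.25 and x_{Largo} = 45.
P_{Largo} = 246 − 2·45 − 45 = 111.
Profit = (111 − 21)·45 = 4050.

4050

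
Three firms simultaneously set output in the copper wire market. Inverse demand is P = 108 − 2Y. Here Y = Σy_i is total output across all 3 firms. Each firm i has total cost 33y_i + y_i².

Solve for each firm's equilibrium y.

A representative firm's profit is π_i = y_i(108 − 2Y) − 33y_i − y_i², with Y = y_i + Σ_{j≠i} y_j.
First-order condition: 75 − 6y_i − 2Σ_{j≠i} y_j = 0.
With identical firms, set every y_j = y: then 75 − 6y − 4y = 0, i.e. y = 75/10 = 7.5.

7.5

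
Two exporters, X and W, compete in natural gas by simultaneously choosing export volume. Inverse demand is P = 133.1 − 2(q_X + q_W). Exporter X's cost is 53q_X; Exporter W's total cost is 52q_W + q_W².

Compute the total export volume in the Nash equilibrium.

Exporter X's profit: π = q_X(133.1 − 2(q_X + q_W)) − 53q_X.
∂π/∂q_X = 80.1 − 4q_X − 2q_W = 0, so q_X = 20.025 − 0.5q_W.
For W: ∂π/∂q_W = 81.1 − 6q_W − 2q_X = 0 ⇒ q_W = 811/60 − (1/3)q_X.
Substituting the second reaction function into the first: q_X = 20.025 − 0.5(811/60 − (1/3)q_X), which gives (5/6)q_X = 199/15 ⇒ q_X = 15.92.
Then q_W = 811/60 − (1/3)·15.92 = 8.21.
Total export volume: 15.92 + 8.21 = 24.13.

24.13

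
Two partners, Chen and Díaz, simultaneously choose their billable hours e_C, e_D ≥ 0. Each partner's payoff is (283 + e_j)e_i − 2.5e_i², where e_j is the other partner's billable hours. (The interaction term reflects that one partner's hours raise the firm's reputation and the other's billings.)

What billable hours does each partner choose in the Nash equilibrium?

Chen's payoff is (283 + e_D)e_C − 2.5e_C².
∂π/∂e_C = 283 + e_D − 5e_C = 0, so e_C = 56.6 + 0.2e_D.
The game is symmetric, so in equilibrium e_D = e_C: the reaction function gives 0.8e_C = 56.6, hence e_C = 70.75.

70.75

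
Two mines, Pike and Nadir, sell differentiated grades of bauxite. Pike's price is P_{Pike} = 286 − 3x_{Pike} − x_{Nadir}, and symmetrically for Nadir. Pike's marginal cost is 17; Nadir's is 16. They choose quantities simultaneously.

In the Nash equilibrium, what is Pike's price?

Mine Pike's profit: π = x_{Pike}(286 − 3x_{Pike} − x_{Nadir}) − 17x_{Pike}.
∂π/∂x_{Pike} = 269 − 6x_{Pike} − x_{Nadir} = 0 ⇒ x_{Pike} = 269/6 − (1/6)x_{Nadir}.
Similarly x_{Nadir} = 45 − (1/6)x_{Pike}.
Substituting the second reaction function into the first: x_{Pike} = 269/6 − (1/6)(45 − (1/6)x_{Pike}), which gives (35/36)x_{Pike} = 112/3 ⇒ x_{Pike} = 38.4.
Then x_{Nadir} = 45 − (1/6)·38.4 = 38.6.
P_{Pike} = 286 − 3·38.4 − 38.6 = 132.2.

132.2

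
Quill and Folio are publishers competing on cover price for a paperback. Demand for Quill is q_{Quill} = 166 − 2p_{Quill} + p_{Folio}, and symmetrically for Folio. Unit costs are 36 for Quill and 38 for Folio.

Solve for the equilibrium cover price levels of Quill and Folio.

Quill's profit: π = (p_{Quill} − 36)(166 − 2p_{Quill} + p_{Folio}).
∂π/∂p_{Quill} = 238 − 4p_{Quill} + p_{Folio} = 0 ⇒ p_{Quill} = 59.5 + 0.25p_{Folio}.
Similarly p_{Folio} = 60.5 + 0.25p_{Quill}.
Solving the two reaction functions simultaneously: (1 − (0.25)(0.25))p_{Quill} = 59.5 + 0.25·60.5, so 0.9375p_{Quill} = 74.625 and p_{Quill} = 79.6.
Then p_{Folio} = 60.5 + 0.25·79.6 = 80.4.

79.6, 80.4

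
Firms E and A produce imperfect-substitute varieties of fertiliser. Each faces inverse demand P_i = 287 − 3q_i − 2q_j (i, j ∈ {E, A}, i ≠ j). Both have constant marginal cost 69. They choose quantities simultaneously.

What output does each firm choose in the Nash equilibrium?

27.25

Firm E's profit: π = q_E(287 − 3q_E − 2q_A) − 69q_E.
∂π/∂q_E = 218 − 6q_E − 2q_A = 0 ⇒ q_E = 109/3 − (1/3)q_A.
The game is symmetric, so in equilibrium q_A = q_E: the reaction function gives (4/3)q_E = 109/3, hence q_E = 27.25.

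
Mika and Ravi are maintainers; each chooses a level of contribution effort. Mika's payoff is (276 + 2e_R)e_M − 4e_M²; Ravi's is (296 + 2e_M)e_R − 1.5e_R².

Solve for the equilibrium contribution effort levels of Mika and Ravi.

Expanding Mika's payoff: 276e_M + 2e_Re_M − 4e_M².
∂π/∂e_M = 276 + 2e_R − 8e_M = 0, so e_M = 34.5 + 0.25e_R.
Likewise for Ravi: e_R = 296/3 + (2/3)e_M.
Plugging e_R into Mika's best response: e_M = 34.5 + 0.25(296/3 + (2/3)e_M) ⇒ (5/6)e_M = 355/6, so e_M = 71.
Then e_R = 296/3 + (2/3)·71 = 146.

71, 146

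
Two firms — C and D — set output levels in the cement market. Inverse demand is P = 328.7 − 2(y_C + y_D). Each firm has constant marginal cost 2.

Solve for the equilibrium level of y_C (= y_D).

54.45

Firm C's profit: π = y_C(328.7 − 2(y_C + y_D)) − 2y_C.
∂π/∂y_C = 326.7 − 4y_C − 2y_D = 0, so y_C = 81.675 − 0.5y_D.
The game is symmetric, so in equilibrium y_D = y_C: the reaction function gives 1.5y_C = 81.675, hence y_C = 54.45.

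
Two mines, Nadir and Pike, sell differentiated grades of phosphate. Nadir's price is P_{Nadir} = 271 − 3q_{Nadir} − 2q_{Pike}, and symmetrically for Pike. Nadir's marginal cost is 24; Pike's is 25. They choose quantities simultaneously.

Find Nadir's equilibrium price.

Mine Nadir's profit: π = q_{Nadir}(271 − 3q_{Nadir} − 2q_{Pike}) − 24q_{Nadir}.
∂π/∂q_{Nadir} = 247 − 6q_{Nadir} − 2q_{Pike} = 0 ⇒ q_{Nadir} = 247/6 − (1/3)q_{Pike}.
Similarly q_{Pike} = 41 − (1/3)q_{Nadir}.
Substituting the second reaction function into the first: q_{Nadir} = 247/6 − (1/3)(41 − (1/3)q_{Nadir}), which gives (8/9)q_{Nadir} = 27.5 ⇒ q_{Nadir} = 30.9375.
Then q_{Pike} = 41 − (1/3)·30.9375 = 30.6875.
P_{Nadir} = 271 − 3·30.9375 − 2·30.6875 = 116.8125.

116.8125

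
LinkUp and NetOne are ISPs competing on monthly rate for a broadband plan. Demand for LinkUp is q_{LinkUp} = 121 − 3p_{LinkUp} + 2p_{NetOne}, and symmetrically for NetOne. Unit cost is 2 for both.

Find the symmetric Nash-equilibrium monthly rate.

31.75

LinkUp's profit: π = (p_{LinkUp} − 2)(121 − 3p_{LinkUp} + 2p_{NetOne}).
∂π/∂p_{LinkUp} = 127 − 6p_{LinkUp} + 2p_{NetOne} = 0 ⇒ p_{LinkUp} = 127/6 + (1/3)p_{NetOne}.
The game is symmetric, so in equilibrium p_{NetOne} = p_{LinkUp}: the reaction function gives (2/3)p_{LinkUp} = 127/6, hence p_{LinkUp} = 31.75.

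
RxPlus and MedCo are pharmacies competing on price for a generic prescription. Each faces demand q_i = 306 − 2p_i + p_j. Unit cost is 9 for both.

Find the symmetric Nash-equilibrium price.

RxPlus's profit: π = (p_{RxPlus} − 9)(306 − 2p_{RxPlus} + p_{MedCo}).
∂π/∂p_{RxPlus} = 324 − 4p_{RxPlus} + p_{MedCo} = 0 ⇒ p_{RxPlus} = 81 + 0.25p_{MedCo}.
The game is symmetric, so in equilibrium p_{MedCo} = p_{RxPlus}: the reaction function gives 0.75p_{RxPlus} = 81, hence p_{RxPlus} = 108.

108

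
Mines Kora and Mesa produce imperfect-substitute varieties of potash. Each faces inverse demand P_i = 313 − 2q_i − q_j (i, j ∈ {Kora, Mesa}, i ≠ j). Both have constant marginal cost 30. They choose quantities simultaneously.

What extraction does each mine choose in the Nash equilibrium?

Mine Kora's profit: π = q_{Kora}(313 − 2q_{Kora} − q_{Mesa}) − 30q_{Kora}.
∂π/∂q_{Kora} = 283 − 4q_{Kora} − q_{Mesa} = 0 ⇒ q_{Kora} = 70.75 − 0.25q_{Mesa}.
By symmetry q_{Mesa} = q_{Kora}; substituting into the reaction function, 1.25q_{Kora} = 70.75 and q_{Kora} = 56.6.

56.6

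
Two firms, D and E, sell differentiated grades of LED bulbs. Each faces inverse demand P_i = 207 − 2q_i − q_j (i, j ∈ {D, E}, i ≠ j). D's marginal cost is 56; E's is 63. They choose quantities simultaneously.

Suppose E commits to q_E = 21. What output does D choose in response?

32.5

Firm D's profit: π = q_D(207 − 2q_D − q_E) − 56q_D.
∂π/∂q_D = 151 − 4q_D − q_E = 0 ⇒ q_D = 37.75 − 0.25q_E.
At q_E = 21: q_D = 37.75 − 0.25·21 = 32.5.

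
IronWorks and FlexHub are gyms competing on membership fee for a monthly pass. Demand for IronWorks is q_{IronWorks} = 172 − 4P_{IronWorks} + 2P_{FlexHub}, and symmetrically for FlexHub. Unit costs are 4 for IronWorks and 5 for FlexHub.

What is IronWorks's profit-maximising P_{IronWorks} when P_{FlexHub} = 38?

33

IronWorks's profit: π = (P_{IronWorks} − 4)(172 − 4P_{IronWorks} + 2P_{FlexHub}).
∂π/∂P_{IronWorks} = 188 − 8P_{IronWorks} + 2P_{FlexHub} = 0 ⇒ P_{IronWorks} = 23.5 + 0.25P_{FlexHub}.
At P_{FlexHub} = 38: P_{IronWorks} = 23.5 + 0.25·38 = 33.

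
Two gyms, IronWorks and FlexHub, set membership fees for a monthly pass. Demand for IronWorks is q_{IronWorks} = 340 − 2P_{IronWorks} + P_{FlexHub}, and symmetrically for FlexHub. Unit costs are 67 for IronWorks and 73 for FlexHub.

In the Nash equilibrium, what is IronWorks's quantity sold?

IronWorks's profit: π = (P_{IronWorks} − 67)(340 − 2P_{IronWorks} + P_{FlexHub}).
∂π/∂P_{IronWorks} = 474 − 4P_{IronWorks} + P_{FlexHub} = 0 ⇒ P_{IronWorks} = 118.5 + 0.25P_{FlexHub}.
Similarly P_{FlexHub} = 121.5 + 0.25P_{IronWorks}.
Substituting the second reaction function into the first: P_{IronWorks} = 118.5 + 0.25(121.5 + 0.25P_{IronWorks}), which gives 0.9375P_{IronWorks} = 148.875 ⇒ P_{IronWorks} = 158.8.
Then P_{FlexHub} = 121.5 + 0.25·158.8 = 161.2.
q_{IronWorks} = 340 − 2·158.8 + 161.2 = 183.6.

183.6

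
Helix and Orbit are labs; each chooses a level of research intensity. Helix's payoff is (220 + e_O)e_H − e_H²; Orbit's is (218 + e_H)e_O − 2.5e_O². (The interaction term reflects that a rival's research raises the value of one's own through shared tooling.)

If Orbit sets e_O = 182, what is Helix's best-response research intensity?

Expanding Helix's payoff: 220e_H + e_Oe_H − e_H².
∂π/∂e_H = 220 + e_O − 2e_H = 0, so e_H = 110 + 0.5e_O.
At e_O = 182: e_H = 110 + 0.5·182 = 201.

201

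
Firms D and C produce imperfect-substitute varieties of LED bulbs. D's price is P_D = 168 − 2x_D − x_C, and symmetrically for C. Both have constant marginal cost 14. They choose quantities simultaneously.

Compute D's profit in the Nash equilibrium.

Firm D's profit: π = x_D(168 − 2x_D − x_C) − 14x_D.
∂π/∂x_D = 154 − 4x_D − x_C = 0 ⇒ x_D = 38.5 − 0.25x_C.
By symmetry x_C = x_D; substituting into the reaction function, 1.25x_D = 38.5 and x_D = 30.8.
P_D = 168 − 2·30.8 − 30.8 = 75.6.
Profit = (75.6 − 14)·30.8 = 1897.28.

1897.28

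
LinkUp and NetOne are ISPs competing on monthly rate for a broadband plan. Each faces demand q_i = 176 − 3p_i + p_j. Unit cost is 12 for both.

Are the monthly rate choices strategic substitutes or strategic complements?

strategic complements

LinkUp's profit: π = (p_{LinkUp} − 12)(176 − 3p_{LinkUp} + p_{NetOne}).
∂π/∂p_{LinkUp} = 212 − 6p_{LinkUp} + p_{NetOne} = 0 ⇒ p_{LinkUp} = 106/3 + (1/6)p_{NetOne}.
The best-response slope dp_{LinkUp}/dp_{NetOne} = 1/6 > 0: the reaction function is upward-sloping, so the choices are strategic complements.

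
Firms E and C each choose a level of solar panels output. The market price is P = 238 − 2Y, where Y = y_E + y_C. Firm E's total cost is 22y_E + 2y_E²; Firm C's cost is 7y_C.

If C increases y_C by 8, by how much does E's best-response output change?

Firm E's profit: π = y_E(238 − 2(y_E + y_C)) − 22y_E − 2y_E².
∂π/∂y_E = 216 − 8y_E − 2y_C = 0, so y_E = 27 − 0.25y_C.
The reaction-function slope is −0.25, so an 8-unit rise in y_C moves y_E by −0.25 × 8 = −2. E's best response falls — the actions are strategic substitutes.

-2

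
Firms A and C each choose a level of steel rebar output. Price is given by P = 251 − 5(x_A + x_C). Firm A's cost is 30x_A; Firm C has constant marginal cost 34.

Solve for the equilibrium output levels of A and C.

15, 14.2

Firm A's profit: π = x_A(251 − 5(x_A + x_C)) − 30x_A.
∂π/∂x_A = 221 − 10x_A − 5x_C = 0, so x_A = 22.1 − 0.5x_C.
By the same steps for C: x_C = 21.7 − 0.5x_A.
Solving the two reaction functions simultaneously: (1 − (−0.5)(−0.5))x_A = 22.1 − 0.5·21.7, so 0.75x_A = 11.25 and x_A = 15.
Then x_C = 21.7 − 0.5·15 = 14.2.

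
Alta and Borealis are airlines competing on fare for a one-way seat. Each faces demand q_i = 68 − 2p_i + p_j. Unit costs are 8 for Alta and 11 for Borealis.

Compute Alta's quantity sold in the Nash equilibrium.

40.8

Alta's profit: π = (p_{Alta} − 8)(68 − 2p_{Alta} + p_{Borealis}).
∂π/∂p_{Alta} = 84 − 4p_{Alta} + p_{Borealis} = 0 ⇒ p_{Alta} = 21 + 0.25p_{Borealis}.
Similarly p_{Borealis} = 22.5 + 0.25p_{Alta}.
Substituting the second reaction function into the first: p_{Alta} = 21 + 0.25(22.5 + 0.25p_{Alta}), which gives 0.9375p_{Alta} = 26.625 ⇒ p_{Alta} = 28.4.
Then p_{Borealis} = 22.5 + 0.25·28.4 = 29.6.
q_{Alta} = 68 − 2·28.4 + 29.6 = 40.8.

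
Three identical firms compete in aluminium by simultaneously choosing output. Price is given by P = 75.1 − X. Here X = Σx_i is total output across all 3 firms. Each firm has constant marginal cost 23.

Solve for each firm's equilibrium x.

13.025

A representative firm's profit is π_i = x_i(75.1 − X) − 23x_i, with X = x_i + Σ_{j≠i} x_j.
First-order condition: 52.1 − 2x_i − Σ_{j≠i} x_j = 0.
With identical firms, set every x_j = x: then 52.1 − 2x − 2x = 0, i.e. x = 52.1/4 = 13.025.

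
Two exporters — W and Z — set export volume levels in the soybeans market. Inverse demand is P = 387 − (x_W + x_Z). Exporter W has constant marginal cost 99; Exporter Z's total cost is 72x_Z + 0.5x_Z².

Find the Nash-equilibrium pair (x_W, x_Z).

109.8, 68.4

Exporter W's profit: π = x_W(387 − (x_W + x_Z)) − 99x_W.
∂π/∂x_W = 288 − 2x_W − x_Z = 0, so x_W = 144 − 0.5x_Z.
For Z: ∂π/∂x_Z = 315 − 3x_Z − x_W = 0 ⇒ x_Z = 105 − (1/3)x_W.
Substituting the second reaction function into the first: x_W = 144 − 0.5(105 − (1/3)x_W), which gives (5/6)x_W = 91.5 ⇒ x_W = 109.8.
Then x_Z = 105 − (1/3)·109.8 = 68.4.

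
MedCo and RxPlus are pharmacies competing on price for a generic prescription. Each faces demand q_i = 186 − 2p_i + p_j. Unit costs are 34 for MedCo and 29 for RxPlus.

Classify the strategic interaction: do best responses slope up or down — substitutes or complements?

strategic complements

MedCo's profit: π = (p_{MedCo} − 34)(186 − 2p_{MedCo} + p_{RxPlus}).
∂π/∂p_{MedCo} = 254 − 4p_{MedCo} + p_{RxPlus} = 0 ⇒ p_{MedCo} = 63.5 + 0.25p_{RxPlus}.
The best-response slope dp_{MedCo}/dp_{RxPlus} = 0.25 > 0: the reaction function is upward-sloping, so the choices are strategic complements.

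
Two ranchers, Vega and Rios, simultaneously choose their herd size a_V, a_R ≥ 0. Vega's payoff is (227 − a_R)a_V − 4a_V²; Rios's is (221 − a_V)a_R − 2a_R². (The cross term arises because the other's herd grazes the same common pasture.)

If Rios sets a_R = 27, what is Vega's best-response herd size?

25

Expanding Vega's payoff: 227a_V − a_Ra_V − 4a_V².
∂π/∂a_V = 227 − a_R − 8a_V = 0, so a_V = 28.375 − 0.125a_R.
At a_R = 27: a_V = 28.375 − 0.125·27 = 25.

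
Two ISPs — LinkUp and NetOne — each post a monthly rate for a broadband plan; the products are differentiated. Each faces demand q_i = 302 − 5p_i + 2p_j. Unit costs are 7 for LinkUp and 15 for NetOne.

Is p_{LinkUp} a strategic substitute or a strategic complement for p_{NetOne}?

strategic complements

LinkUp's profit: π = (p_{LinkUp} − 7)(302 − 5p_{LinkUp} + 2p_{NetOne}).
∂π/∂p_{LinkUp} = 337 − 10p_{LinkUp} + 2p_{NetOne} = 0 ⇒ p_{LinkUp} = 33.7 + 0.2p_{NetOne}.
The best-response slope dp_{LinkUp}/dp_{NetOne} = 0.2 > 0: the reaction function is upward-sloping, so the choices are strategic complements.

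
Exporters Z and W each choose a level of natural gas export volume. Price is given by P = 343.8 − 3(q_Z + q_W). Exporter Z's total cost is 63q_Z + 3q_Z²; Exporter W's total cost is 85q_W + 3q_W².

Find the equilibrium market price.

Exporter Z's profit: π = q_Z(343.8 − 3(q_Z + q_W)) − 63q_Z − 3q_Z².
∂π/∂q_Z = 280.8 − 12q_Z − 3q_W = 0, so q_Z = 23.4 − 0.25q_W.
By the same steps for W: q_W = 647/30 − 0.25q_Z.
Plugging q_W into Z's best response: q_Z = 23.4 − 0.25(647/30 − 0.25q_Z) ⇒ 0.9375q_Z = 2161/120, so q_Z = 4322/225.
Then q_W = 647/30 − 0.25·(4322/225) = 3772/225.
Equilibrium price: P = 343.8 − 3·(2698/75) = 235.88.

235.88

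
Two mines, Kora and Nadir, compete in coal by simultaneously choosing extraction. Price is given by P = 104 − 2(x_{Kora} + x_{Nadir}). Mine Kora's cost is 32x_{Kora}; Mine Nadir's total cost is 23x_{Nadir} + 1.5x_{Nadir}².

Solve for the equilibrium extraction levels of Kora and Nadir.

Mine Kora's profit: π = x_{Kora}(104 − 2(x_{Kora} + x_{Nadir})) − 32x_{Kora}.
∂π/∂x_{Kora} = 72 − 4x_{Kora} − 2x_{Nadir} = 0, so x_{Kora} = 18 − 0.5x_{Nadir}.
For Nadir: ∂π/∂x_{Nadir} = 81 − 7x_{Nadir} − 2x_{Kora} = 0 ⇒ x_{Nadir} = 81/7 − (2/7)x_{Kora}.
Substituting the second reaction function into the first: x_{Kora} = 18 − 0.5(81/7 − (2/7)x_{Kora}), which gives (6/7)x_{Kora} = 171/14 ⇒ x_{Kora} = 14.25.
Then x_{Nadir} = 81/7 − (2/7)·14.25 = 7.5.

14.25, 7.5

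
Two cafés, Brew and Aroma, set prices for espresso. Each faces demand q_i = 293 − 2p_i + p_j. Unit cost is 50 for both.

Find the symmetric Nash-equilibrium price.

Brew's profit: π = (p_{Brew} − 50)(293 − 2p_{Brew} + p_{Aroma}).
∂π/∂p_{Brew} = 393 − 4p_{Brew} + p_{Aroma} = 0 ⇒ p_{Brew} = 98.25 + 0.25p_{Aroma}.
The game is symmetric, so in equilibrium p_{Aroma} = p_{Brew}: the reaction function gives 0.75p_{Brew} = 98.25, hence p_{Brew} = 131.

131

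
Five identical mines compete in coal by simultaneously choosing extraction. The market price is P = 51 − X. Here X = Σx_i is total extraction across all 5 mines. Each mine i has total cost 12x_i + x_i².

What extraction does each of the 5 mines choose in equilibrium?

4.875

A representative mine's profit is π_i = x_i(51 − X) − 12x_i − x_i², with X = x_i + Σ_{j≠i} x_j.
First-order condition: 39 − 4x_i − Σ_{j≠i} x_j = 0.
Imposing symmetry (x_j = x for all j) turns Σ_{j≠i} x_j into 4x, so 39 = 8x and x = 4.875.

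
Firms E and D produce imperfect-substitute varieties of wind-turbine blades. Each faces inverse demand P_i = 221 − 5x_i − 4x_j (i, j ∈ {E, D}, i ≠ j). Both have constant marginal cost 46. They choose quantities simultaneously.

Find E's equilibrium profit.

781.25

Firm E's profit: π = x_E(221 − 5x_E − 4x_D) − 46x_E.
∂π/∂x_E = 175 − 10x_E − 4x_D = 0 ⇒ x_E = 17.5 − 0.4x_D.
The game is symmetric, so in equilibrium x_D = x_E: the reaction function gives 1.4x_E = 17.5, hence x_E = 12.5.
P_E = 221 − 5·12.5 − 4·12.5 = 108.5.
Profit = (108.5 − 46)·12.5 = 781.25.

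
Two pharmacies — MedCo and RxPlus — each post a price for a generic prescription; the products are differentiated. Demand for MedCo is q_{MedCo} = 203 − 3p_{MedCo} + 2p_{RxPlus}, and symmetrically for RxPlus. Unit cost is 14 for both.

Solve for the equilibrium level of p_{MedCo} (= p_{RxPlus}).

61.25

MedCo's profit: π = (p_{MedCo} − 14)(203 − 3p_{MedCo} + 2p_{RxPlus}).
∂π/∂p_{MedCo} = 245 − 6p_{MedCo} + 2p_{RxPlus} = 0 ⇒ p_{MedCo} = 245/6 + (1/3)p_{RxPlus}.
Setting p_{MedCo} = p_{RxPlus} in the reaction function: p_{MedCo} = 245/6 + (1/3)p_{MedCo}, so p_{MedCo} = (245/6) / (2/3) = 61.25.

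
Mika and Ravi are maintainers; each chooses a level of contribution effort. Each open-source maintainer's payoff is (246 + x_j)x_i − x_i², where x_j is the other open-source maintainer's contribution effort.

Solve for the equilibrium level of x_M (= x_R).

Mika's payoff is (246 + x_R)x_M − x_M².
∂π/∂x_M = 246 + x_R − 2x_M = 0, so x_M = 123 + 0.5x_R.
The game is symmetric, so in equilibrium x_R = x_M: the reaction function gives 0.5x_M = 123, hence x_M = 246.

246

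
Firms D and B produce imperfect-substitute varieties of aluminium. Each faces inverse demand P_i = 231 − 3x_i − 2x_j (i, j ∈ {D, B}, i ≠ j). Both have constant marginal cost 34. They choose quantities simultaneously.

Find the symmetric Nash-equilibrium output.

24.625

Firm D's profit: π = x_D(231 − 3x_D − 2x_B) − 34x_D.
∂π/∂x_D = 197 − 6x_D − 2x_B = 0 ⇒ x_D = 197/6 − (1/3)x_B.
The game is symmetric, so in equilibrium x_B = x_D: the reaction function gives (4/3)x_D = 197/6, hence x_D = 24.625.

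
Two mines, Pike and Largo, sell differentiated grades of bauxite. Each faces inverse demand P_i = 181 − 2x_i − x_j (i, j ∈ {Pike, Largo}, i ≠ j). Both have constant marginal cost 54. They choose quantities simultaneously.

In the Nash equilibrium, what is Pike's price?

Mine Pike's profit: π = x_{Pike}(181 − 2x_{Pike} − x_{Largo}) − 54x_{Pike}.
∂π/∂x_{Pike} = 127 − 4x_{Pike} − x_{Largo} = 0 ⇒ x_{Pike} = 31.75 − 0.25x_{Largo}.
Setting x_{Pike} = x_{Largo} in the reaction function: x_{Pike} = 31.75 − 0.25x_{Pike}, so x_{Pike} = 31.75 / 1.25 = 25.4.
P_{Pike} = 181 − 2·25.4 − 25.4 = 104.8.

104.8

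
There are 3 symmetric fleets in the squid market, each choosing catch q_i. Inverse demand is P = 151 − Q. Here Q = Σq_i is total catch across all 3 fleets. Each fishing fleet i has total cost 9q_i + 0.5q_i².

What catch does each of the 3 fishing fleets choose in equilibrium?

A representative fishing fleet's profit is π_i = q_i(151 − Q) − 9q_i − 0.5q_i², with Q = q_i + Σ_{j≠i} q_j.
First-order condition: 142 − 3q_i − Σ_{j≠i} q_j = 0.
With identical fishing fleets, set every q_j = q: then 142 − 3q − 2q = 0, i.e. q = 142/5 = 28.4.

28.4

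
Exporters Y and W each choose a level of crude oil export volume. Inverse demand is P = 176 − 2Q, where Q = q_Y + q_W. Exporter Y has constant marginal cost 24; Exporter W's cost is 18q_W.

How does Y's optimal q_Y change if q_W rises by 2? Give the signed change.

Exporter Y's profit: π = q_Y(176 − 2(q_Y + q_W)) − 24q_Y.
∂π/∂q_Y = 152 − 4q_Y − 2q_W = 0, so q_Y = 38 − 0.5q_W.
The reaction-function slope is −0.5, so a 2-unit rise in q_W moves q_Y by −0.5 × 2 = −1. Y's best response falls — the actions are strategic substitutes.

-1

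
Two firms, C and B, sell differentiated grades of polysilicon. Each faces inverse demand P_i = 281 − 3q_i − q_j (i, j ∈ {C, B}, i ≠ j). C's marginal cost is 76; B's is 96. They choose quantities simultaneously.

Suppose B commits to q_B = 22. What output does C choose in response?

30.5

Firm C's profit: π = q_C(281 − 3q_C − q_B) − 76q_C.
∂π/∂q_C = 205 − 6q_C − q_B = 0 ⇒ q_C = 205/6 − (1/6)q_B.
At q_B = 22: q_C = 205/6 − (1/6)·22 = 30.5.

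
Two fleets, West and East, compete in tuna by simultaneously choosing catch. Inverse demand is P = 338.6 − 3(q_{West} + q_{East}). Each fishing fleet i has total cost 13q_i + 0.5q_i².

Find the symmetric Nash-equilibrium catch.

32.56

Fishing fleet West's profit: π = q_{West}(338.6 − 3(q_{West} + q_{East})) − 13q_{West} − 0.5q_{West}².
∂π/∂q_{West} = 325.6 − 7q_{West} − 3q_{East} = 0, so q_{West} = 1628/35 − (3/7)q_{East}.
Setting q_{West} = q_{East} in the reaction function: q_{West} = 1628/35 − (3/7)q_{West}, so q_{West} = (1628/35) / (10/7) = 32.56.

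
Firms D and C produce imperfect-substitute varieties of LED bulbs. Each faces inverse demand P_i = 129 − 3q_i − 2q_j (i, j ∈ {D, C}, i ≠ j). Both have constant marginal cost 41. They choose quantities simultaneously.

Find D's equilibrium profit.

363

Firm D's profit: π = q_D(129 − 3q_D − 2q_C) − 41q_D.
∂π/∂q_D = 88 − 6q_D − 2q_C = 0 ⇒ q_D = 44/3 − (1/3)q_C.
Setting q_D = q_C in the reaction function: q_D = 44/3 − (1/3)q_D, so q_D = (44/3) / (4/3) = 11.
P_D = 129 − 3·11 − 2·11 = 74.
Profit = (74 − 41)·11 = 363.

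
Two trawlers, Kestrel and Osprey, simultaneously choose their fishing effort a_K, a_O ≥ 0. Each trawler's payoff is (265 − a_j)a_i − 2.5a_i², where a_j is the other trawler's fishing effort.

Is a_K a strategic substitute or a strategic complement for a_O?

Kestrel's payoff is (265 − a_O)a_K − 2.5a_K².
∂π/∂a_K = 265 − a_O − 5a_K = 0, so a_K = 53 − 0.2a_O.
The best-response slope da_K/da_O = −0.2 < 0: the reaction function is downward-sloping, so the choices are strategic substitutes.

strategic substitutes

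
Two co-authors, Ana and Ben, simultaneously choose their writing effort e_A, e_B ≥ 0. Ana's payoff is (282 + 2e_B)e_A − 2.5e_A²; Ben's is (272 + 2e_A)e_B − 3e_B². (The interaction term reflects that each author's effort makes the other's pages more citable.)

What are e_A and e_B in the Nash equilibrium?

86, 74

Expanding Ana's payoff: 282e_A + 2e_Be_A − 2.5e_A².
∂π/∂e_A = 282 + 2e_B − 5e_A = 0, so e_A = 56.4 + 0.4e_B.
Likewise for Ben: e_B = 136/3 + (1/3)e_A.
Substituting the second reaction function into the first: e_A = 56.4 + 0.4(136/3 + (1/3)e_A), which gives (13/15)e_A = 1118/15 ⇒ e_A = 86.
Then e_B = 136/3 + (1/3)·86 = 74.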